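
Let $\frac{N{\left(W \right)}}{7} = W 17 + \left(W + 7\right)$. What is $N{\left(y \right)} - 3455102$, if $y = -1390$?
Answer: $-3630193$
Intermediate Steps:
$N{\left(W \right)} = 49 + 126 W$ ($N{\left(W \right)} = 7 \left(W 17 + \left(W + 7\right)\right) = 7 \left(17 W + \left(7 + W\right)\right) = 7 \left(7 + 18 W\right) = 49 + 126 W$)
$N{\left(y \right)} - 3455102 = \left(49 + 126 \left(-1390\right)\right) - 3455102 = \left(49 - 175140\right) - 3455102 = -175091 - 3455102 = -3630193$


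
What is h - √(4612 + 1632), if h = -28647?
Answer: -28647 - 2*√1561 ≈ -28726.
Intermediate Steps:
h - √(4612 + 1632) = -28647 - √(4612 + 1632) = -28647 - √6244 = -28647 - 2*√1561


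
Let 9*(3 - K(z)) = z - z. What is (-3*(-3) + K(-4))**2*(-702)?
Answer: -101088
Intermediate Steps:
K(z) = 3 (K(z) = 3 - (z - z)/9 = 3 - 1/9*0 = 3 + 0 = 3)
(-3*(-3) + K(-4))**2*(-702) = (-3*(-3) + 3)**2*(-702) = (9 + 3)**2*(-702) = 12**2*(-702) = 144*(-702) = -101088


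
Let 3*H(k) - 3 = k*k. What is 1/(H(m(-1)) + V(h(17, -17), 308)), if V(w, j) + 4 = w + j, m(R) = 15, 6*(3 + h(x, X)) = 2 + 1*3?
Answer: 6/2267 ≈ 0.0026467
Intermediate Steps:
h(x, X) = -13/6 (h(x, X) = -3 + (2 + 1*3)/6 = -3 + (2 + 3)/6 = -3 + (⅙)*5 = -3 + ⅚ = -13/6)
V(w, j) = -4 + j + w (V(w, j) = -4 + (w + j) = -4 + (j + w) = -4 + j + w)
H(k) = 1 + k²/3 (H(k) = 1 + (k*k)/3 = 1 + k²/3)
1/(H(m(-1)) + V(h(17, -17), 308)) = 1/((1 + (⅓)*15²) + (-4 + 308 - 13/6)) = 1/((1 + (⅓)*225) + 1811/6) = 1/((1 + 75) + 1811/6) = 1/(76 + 1811/6) = 1/(2267/6) = 6/2267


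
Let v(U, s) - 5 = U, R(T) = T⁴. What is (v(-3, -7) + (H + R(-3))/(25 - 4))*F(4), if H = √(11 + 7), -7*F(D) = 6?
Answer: -246/49 - 6*√2/49 ≈ -5.1936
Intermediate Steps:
F(D) = -6/7 (F(D) = -⅐*6 = -6/7)
H = 3*√2 (H = √18 = 3*√2 ≈ 4.2426)
v(U, s) = 5 + U
(v(-3, -7) + (H + R(-3))/(25 - 4))*F(4) = ((5 - 3) + (3*√2 + (-3)⁴)/(25 - 4))*(-6/7) = (2 + (3*√2 + 81)/21)*(-6/7) = (2 + (81 + 3*√2)*(1/21))*(-6/7) = (2 + (27/7 + √2/7))*(-6/7) = (41/7 + √2/7)*(-6/7) = -246/49 - 6*√2/49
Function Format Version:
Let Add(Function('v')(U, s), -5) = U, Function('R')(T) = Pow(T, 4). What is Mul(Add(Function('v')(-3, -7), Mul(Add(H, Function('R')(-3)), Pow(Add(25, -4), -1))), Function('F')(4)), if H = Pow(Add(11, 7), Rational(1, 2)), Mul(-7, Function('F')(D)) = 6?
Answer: Add(Rational(-246, 49), Mul(Rational(-6, 49), Pow(2, Rational(1, 2)))) ≈ -5.1936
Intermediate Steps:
Function('F')(D) = Rational(-6, 7) (Function('F')(D) = Mul(Rational(-1, 7), 6) = Rational(-6, 7))
H = Mul(3, Pow(2, Rational(1, 2))) (H = Pow(18, Rational(1, 2)) = Mul(3, Pow(2, Rational(1, 2))) ≈ 4.2426)
Function('v')(U, s) = Add(5, U)
Mul(Add(Function('v')(-3, -7), Mul(Add(H, Function('R')(-3)), Pow(Add(25, -4), -1))), Function('F')(4)) = Mul(Add(Add(5, -3), Mul(Add(Mul(3, Pow(2, Rational(1, 2))), Pow(-3, 4)), Pow(Add(25, -4), -1))), Rational(-6, 7)) = Mul(Add(2, Mul(Add(Mul(3, Pow(2, Rational(1, 2))), 81), Pow(21, -1))), Rational(-6, 7)) = Mul(Add(2, Mul(Add(81, Mul(3, Pow(2, Rational(1, 2)))), Rational(1, 21))), Rational(-6, 7)) = Mul(Add(2, Add(Rational(27, 7), Mul(Rational(1, 7), Pow(2, Rational(1, 2))))), Rational(-6, 7)) = Mul(Add(Rational(41, 7), Mul(Rational(1, 7), Pow(2, Rational(1, 2)))), Rational(-6, 7)) = Add(Rational(-246, 49), Mul(Rational(-6, 49), Pow(2, Rational(1, 2))))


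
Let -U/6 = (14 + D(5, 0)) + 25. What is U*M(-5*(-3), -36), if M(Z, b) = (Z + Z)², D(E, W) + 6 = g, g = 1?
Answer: -183600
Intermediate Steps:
D(E, W) = -5 (D(E, W) = -6 + 1 = -5)
M(Z, b) = 4*Z² (M(Z, b) = (2*Z)² = 4*Z²)
U = -204 (U = -6*((14 - 5) + 25) = -6*(9 + 25) = -6*34 = -204)
U*M(-5*(-3), -36) = -816*(-5*(-3))² = -816*15² = -816*225 = -204*900 = -183600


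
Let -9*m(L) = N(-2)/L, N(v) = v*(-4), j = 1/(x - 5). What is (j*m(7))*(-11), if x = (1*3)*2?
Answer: 88/63 ≈ 1.3968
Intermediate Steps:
x = 6 (x = 3*2 = 6)
j = 1 (j = 1/(6 - 5) = 1/1 = 1)
N(v) = -4*v
m(L) = -8/(9*L) (m(L) = -(-4*(-2))/(9*L) = -8/(9*L))
(j*m(7))*(-11) = (1*(-8/9/7))*(-11) = (1*(-8/9*⅐))*(-11) = (1*(-8/63))*(-11) = -8/63*(-11) = 88/63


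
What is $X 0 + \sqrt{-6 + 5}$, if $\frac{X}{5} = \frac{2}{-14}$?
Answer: $i \approx 1.0 i$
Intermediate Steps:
$X = - \frac{5}{7}$ ($X = 5 \frac{2}{-14} = 5 \cdot 2 \left(- \frac{1}{14}\right) = 5 \left(- \frac{1}{7}\right) = - \frac{5}{7} \approx -0.71429$)
$X 0 + \sqrt{-6 + 5} = \left(- \frac{5}{7}\right) 0 + \sqrt{-6 + 5} = 0 + \sqrt{-1} = 0 + i = i$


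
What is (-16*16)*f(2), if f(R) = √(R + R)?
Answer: -512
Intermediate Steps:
f(R) = √2*√R (f(R) = √(2*R) = √2*√R)
(-16*16)*f(2) = (-16*16)*(√2*√2) = -256*2 = -512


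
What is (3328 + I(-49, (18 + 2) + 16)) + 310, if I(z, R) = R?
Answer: 3674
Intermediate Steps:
(3328 + I(-49, (18 + 2) + 16)) + 310 = (3328 + ((18 + 2) + 16)) + 310 = (3328 + (20 + 16)) + 310 = (3328 + 36) + 310 = 3364 + 310 = 3674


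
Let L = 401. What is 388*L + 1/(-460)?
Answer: 71570479/460 ≈ 1.5559e+5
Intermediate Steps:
388*L + 1/(-460) = 388*401 + 1/(-460) = 155588 - 1/460 = 71570479/460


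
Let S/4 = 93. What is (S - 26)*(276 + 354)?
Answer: 217980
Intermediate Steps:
S = 372 (S = 4*93 = 372)
(S - 26)*(276 + 354) = (372 - 26)*(276 + 354) = 346*630 = 217980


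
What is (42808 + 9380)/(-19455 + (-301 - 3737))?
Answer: -17396/7831 ≈ -2.2214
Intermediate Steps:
(42808 + 9380)/(-19455 + (-301 - 3737)) = 52188/(-19455 - 4038) = 52188/(-23493) = 52188*(-1/23493) = -17396/7831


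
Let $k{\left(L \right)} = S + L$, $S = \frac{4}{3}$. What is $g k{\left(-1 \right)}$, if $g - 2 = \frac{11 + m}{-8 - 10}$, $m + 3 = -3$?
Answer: $\frac{31}{54} \approx 0.57407$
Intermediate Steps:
$m = -6$ ($m = -3 - 3 = -6$)
$S = \frac{4}{3}$ ($S = 4 \cdot \frac{1}{3} = \frac{4}{3} \approx 1.3333$)
$k{\left(L \right)} = \frac{4}{3} + L$
$g = \frac{31}{18}$ ($g = 2 + \frac{11 - 6}{-8 - 10} = 2 + \frac{5}{-18} = 2 + 5 \left(- \frac{1}{18}\right) = 2 - \frac{5}{18} = \frac{31}{18} \approx 1.7222$)
$g k{\left(-1 \right)} = \frac{31 \left(\frac{4}{3} - 1\right)}{18} = \frac{31}{18} \cdot \frac{1}{3} = \frac{31}{54}$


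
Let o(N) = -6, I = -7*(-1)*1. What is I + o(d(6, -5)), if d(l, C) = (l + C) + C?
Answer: 1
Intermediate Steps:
I = 7 (I = 7*1 = 7)
d(l, C) = l + 2*C (d(l, C) = (C + l) + C = l + 2*C)
I + o(d(6, -5)) = 7 - 6 = 1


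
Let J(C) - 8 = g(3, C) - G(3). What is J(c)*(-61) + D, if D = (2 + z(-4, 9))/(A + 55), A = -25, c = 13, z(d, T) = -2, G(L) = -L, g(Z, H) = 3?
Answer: -854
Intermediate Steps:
J(C) = 14 (J(C) = 8 + (3 - (-1)*3) = 8 + (3 - 1*(-3)) = 8 + (3 + 3) = 8 + 6 = 14)
D = 0 (D = (2 - 2)/(-25 + 55) = 0/30 = 0*(1/30) = 0)
J(c)*(-61) + D = 14*(-61) + 0 = -854 + 0 = -854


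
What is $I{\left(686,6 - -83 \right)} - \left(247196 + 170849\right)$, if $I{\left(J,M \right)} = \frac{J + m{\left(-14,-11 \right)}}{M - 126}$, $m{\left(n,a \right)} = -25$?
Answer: $- \frac{15468326}{37} \approx -4.1806 \cdot 10^{5}$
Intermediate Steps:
$I{\left(J,M \right)} = \frac{-25 + J}{-126 + M}$ ($I{\left(J,M \right)} = \frac{J - 25}{M - 126} = \frac{-25 + J}{-126 + M}$)
$I{\left(686,6 - -83 \right)} - \left(247196 + 170849\right) = \frac{-25 + 686}{-126 + \left(6 - -83\right)} - \left(247196 + 170849\right) = \frac{1}{-126 + \left(6 + 83\right)} 661 - 418045 = \frac{1}{-126 + 89} \cdot 661 - 418045 = \frac{1}{-37} \cdot 661 - 418045 = \left(- \frac{1}{37}\right) 661 - 418045 = - \frac{661}{37} - 418045 = - \frac{15468326}{37}$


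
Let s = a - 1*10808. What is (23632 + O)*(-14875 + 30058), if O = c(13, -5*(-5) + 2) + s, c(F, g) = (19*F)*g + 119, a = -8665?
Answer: 166208301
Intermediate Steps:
s = -19473 (s = -8665 - 1*10808 = -8665 - 10808 = -19473)
c(F, g) = 119 + 19*F*g (c(F, g) = 19*F*g + 119 = 119 + 19*F*g)
O = -12685 (O = (119 + 19*13*(-5*(-5) + 2)) - 19473 = (119 + 19*13*(25 + 2)) - 19473 = (119 + 19*13*27) - 19473 = (119 + 6669) - 19473 = 6788 - 19473 = -12685)
(23632 + O)*(-14875 + 30058) = (23632 - 12685)*(-14875 + 30058) = 10947*15183 = 166208301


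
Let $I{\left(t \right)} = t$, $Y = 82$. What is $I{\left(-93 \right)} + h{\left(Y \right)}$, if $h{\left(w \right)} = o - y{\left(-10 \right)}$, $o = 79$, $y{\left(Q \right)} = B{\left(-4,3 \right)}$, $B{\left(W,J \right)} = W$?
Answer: $-10$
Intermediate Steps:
$y{\left(Q \right)} = -4$
$h{\left(w \right)} = 83$ ($h{\left(w \right)} = 79 - -4 = 79 + 4 = 83$)
$I{\left(-93 \right)} + h{\left(Y \right)} = -93 + 83 = -10$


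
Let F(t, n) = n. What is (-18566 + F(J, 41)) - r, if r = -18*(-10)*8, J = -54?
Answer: -19965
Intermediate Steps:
r = 1440 (r = 180*8 = 1440)
(-18566 + F(J, 41)) - r = (-18566 + 41) - 1*1440 = -18525 - 1440 = -19965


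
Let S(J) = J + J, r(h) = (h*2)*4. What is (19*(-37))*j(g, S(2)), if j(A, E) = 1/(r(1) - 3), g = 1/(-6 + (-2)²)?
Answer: -703/5 ≈ -140.60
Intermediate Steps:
r(h) = 8*h (r(h) = (2*h)*4 = 8*h)
S(J) = 2*J
g = -½ (g = 1/(-6 + 4) = 1/(-2) = -½ ≈ -0.50000)
j(A, E) = ⅕ (j(A, E) = 1/(8*1 - 3) = 1/(8 - 3) = 1/5 = ⅕)
(19*(-37))*j(g, S(2)) = (19*(-37))*(⅕) = -703*⅕ = -703/5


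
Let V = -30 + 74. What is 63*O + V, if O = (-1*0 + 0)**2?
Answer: 44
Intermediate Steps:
V = 44
O = 0 (O = (0 + 0)**2 = 0**2 = 0)
63*O + V = 63*0 + 44 = 0 + 44 = 44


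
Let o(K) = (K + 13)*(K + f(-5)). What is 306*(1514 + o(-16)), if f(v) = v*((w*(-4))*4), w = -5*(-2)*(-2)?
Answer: 1946772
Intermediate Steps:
w = -20 (w = 10*(-2) = -20)
f(v) = 320*v (f(v) = v*(-20*(-4)*4) = v*(80*4) = v*320 = 320*v)
o(K) = (-1600 + K)*(13 + K) (o(K) = (K + 13)*(K + 320*(-5)) = (13 + K)*(K - 1600) = (13 + K)*(-1600 + K) = (-1600 + K)*(13 + K))
306*(1514 + o(-16)) = 306*(1514 + (-20800 + (-16)² - 1587*(-16))) = 306*(1514 + (-20800 + 256 + 25392)) = 306*(1514 + 4848) = 306*6362 = 1946772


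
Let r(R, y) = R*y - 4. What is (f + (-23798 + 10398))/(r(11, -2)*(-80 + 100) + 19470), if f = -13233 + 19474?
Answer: -7159/18950 ≈ -0.37778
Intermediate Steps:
f = 6241
r(R, y) = -4 + R*y
(f + (-23798 + 10398))/(r(11, -2)*(-80 + 100) + 19470) = (6241 + (-23798 + 10398))/((-4 + 11*(-2))*(-80 + 100) + 19470) = (6241 - 13400)/((-4 - 22)*20 + 19470) = -7159/(-26*20 + 19470) = -7159/(-520 + 19470) = -7159/18950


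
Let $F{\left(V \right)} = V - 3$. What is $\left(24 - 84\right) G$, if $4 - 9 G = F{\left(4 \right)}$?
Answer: $-20$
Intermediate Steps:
$F{\left(V \right)} = -3 + V$ ($F{\left(V \right)} = V - 3 = -3 + V$)
$G = \frac{1}{3}$ ($G = \frac{4}{9} - \frac{-3 + 4}{9} = \frac{4}{9} - \frac{1}{9} = \frac{1}{3} \approx 0.33333$)
$\left(24 - 84\right) G = \left(24 - 84\right) \frac{1}{3} = \left(-60\right) \frac{1}{3} = -20$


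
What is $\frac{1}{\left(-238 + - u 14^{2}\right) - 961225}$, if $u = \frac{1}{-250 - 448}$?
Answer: $- \frac{349}{335550489} \approx -1.0401 \cdot 10^{-6}$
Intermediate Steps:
$u = - \frac{1}{698}$ ($u = \frac{1}{-698} = - \frac{1}{698} \approx -0.0014327$)
$\frac{1}{\left(-238 + - u 14^{2}\right) - 961225} = \frac{1}{\left(-238 + \left(-1\right) \left(- \frac{1}{698}\right) 14^{2}\right) - 961225} = \frac{1}{\left(-238 + \frac{1}{698} \cdot 196\right) - 961225} = \frac{1}{\left(-238 + \frac{98}{349}\right) - 961225} = \frac{1}{- \frac{82964}{349} - 961225} = \frac{1}{- \frac{335550489}{349}} = - \frac{349}{335550489}$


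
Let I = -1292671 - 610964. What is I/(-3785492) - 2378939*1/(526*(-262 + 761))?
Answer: -4252899929999/496796613604 ≈ -8.5606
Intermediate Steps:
I = -1903635
I/(-3785492) - 2378939*1/(526*(-262 + 761)) = -1903635/(-3785492) - 2378939*1/(526*(-262 + 761)) = -1903635*(-1/3785492) - 2378939/(499*526) = 1903635/3785492 - 2378939/262474 = -4252899929999/496796613604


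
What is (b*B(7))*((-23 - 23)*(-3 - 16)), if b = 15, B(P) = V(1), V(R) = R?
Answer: 13110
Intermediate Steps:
B(P) = 1
(b*B(7))*((-23 - 23)*(-3 - 16)) = (15*1)*((-23 - 23)*(-3 - 16)) = 15*(-46*(-19)) = 15*874 = 13110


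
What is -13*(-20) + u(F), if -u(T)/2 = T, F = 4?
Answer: 252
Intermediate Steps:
u(T) = -2*T
-13*(-20) + u(F) = -13*(-20) - 2*4 = 260 - 8 = 252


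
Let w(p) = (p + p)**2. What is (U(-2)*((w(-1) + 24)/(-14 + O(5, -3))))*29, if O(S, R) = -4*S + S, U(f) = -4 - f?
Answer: 56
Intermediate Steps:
O(S, R) = -3*S
w(p) = 4*p**2 (w(p) = (2*p)**2 = 4*p**2)
(U(-2)*((w(-1) + 24)/(-14 + O(5, -3))))*29 = ((-4 - 1*(-2))*((4*(-1)**2 + 24)/(-14 - 3*5)))*29 = ((-4 + 2)*((4*1 + 24)/(-14 - 15)))*29 = -2*(4 + 24)/(-29)*29 = -56*(-1)/29*29 = -2*(-28/29)*29 = (56/29)*29 = 56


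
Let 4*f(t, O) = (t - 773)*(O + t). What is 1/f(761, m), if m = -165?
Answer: -1/1788 ≈ -0.00055928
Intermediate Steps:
f(t, O) = (-773 + t)*(O + t)/4 (f(t, O) = ((t - 773)*(O + t))/4 = ((-773 + t)*(O + t))/4 = (-773 + t)*(O + t)/4)
1/f(761, m) = 1/(-773/4*(-165) - 773/4*761 + (1/4)*761**2 + (1/4)*(-165)*761) = 1/(127545/4 - 588253/4 + (1/4)*579121 - 125565/4) = 1/(127545/4 - 588253/4 + 579121/4 - 125565/4) = 1/(-1788) = -1/1788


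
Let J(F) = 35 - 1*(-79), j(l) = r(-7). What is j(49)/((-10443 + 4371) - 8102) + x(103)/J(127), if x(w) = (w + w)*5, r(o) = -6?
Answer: 192104/21261 ≈ 9.0355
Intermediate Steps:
j(l) = -6
x(w) = 10*w (x(w) = (2*w)*5 = 10*w)
J(F) = 114 (J(F) = 35 + 79 = 114)
j(49)/((-10443 + 4371) - 8102) + x(103)/J(127) = -6/((-10443 + 4371) - 8102) + (10*103)/114 = -6/(-6072 - 8102) + 1030*(1/114) = -6/(-14174) + 515/57 = -6*(-1/14174) + 515/57 = 3/7087 + 515/57 = 192104/21261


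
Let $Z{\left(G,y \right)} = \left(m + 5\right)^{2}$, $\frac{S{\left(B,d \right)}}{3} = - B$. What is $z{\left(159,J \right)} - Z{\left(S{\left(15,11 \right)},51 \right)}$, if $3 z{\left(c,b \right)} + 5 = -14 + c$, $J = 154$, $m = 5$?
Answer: $- \frac{160}{3} \approx -53.333$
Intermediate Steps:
$S{\left(B,d \right)} = - 3 B$ ($S{\left(B,d \right)} = 3 \left(- B\right) = - 3 B$)
$Z{\left(G,y \right)} = 100$ ($Z{\left(G,y \right)} = \left(5 + 5\right)^{2} = 10^{2} = 100$)
$z{\left(c,b \right)} = - \frac{19}{3} + \frac{c}{3}$ ($z{\left(c,b \right)} = - \frac{5}{3} + \frac{-14 + c}{3} = - \frac{5}{3} + \left(- \frac{14}{3} + \frac{c}{3}\right) = - \frac{19}{3} + \frac{c}{3}$)
$z{\left(159,J \right)} - Z{\left(S{\left(15,11 \right)},51 \right)} = \left(- \frac{19}{3} + \frac{1}{3} \cdot 159\right) - 100 = \left(- \frac{19}{3} + 53\right) - 100 = \frac{140}{3} - 100 = - \frac{160}{3}$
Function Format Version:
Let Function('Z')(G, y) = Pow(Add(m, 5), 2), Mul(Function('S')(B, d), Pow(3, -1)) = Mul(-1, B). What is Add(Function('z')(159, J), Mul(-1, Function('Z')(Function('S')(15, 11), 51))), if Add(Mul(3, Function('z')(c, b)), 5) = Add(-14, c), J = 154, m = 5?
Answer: Rational(-160, 3) ≈ -53.333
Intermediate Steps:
Function('S')(B, d) = Mul(-3, B) (Function('S')(B, d) = Mul(3, Mul(-1, B)) = Mul(-3, B))
Function('Z')(G, y) = 100 (Function('Z')(G, y) = Pow(Add(5, 5), 2) = Pow(10, 2) = 100)
Function('z')(c, b) = Add(Rational(-19, 3), Mul(Rational(1, 3), c)) (Function('z')(c, b) = Add(Rational(-5, 3), Mul(Rational(1, 3), Add(-14, c))) = Add(Rational(-5, 3), Add(Rational(-14, 3), Mul(Rational(1, 3), c))) = Add(Rational(-19, 3), Mul(Rational(1, 3), c)))
Add(Function('z')(159, J), Mul(-1, Function('Z')(Function('S')(15, 11), 51))) = Add(Add(Rational(-19, 3), Mul(Rational(1, 3), 159)), Mul(-1, 100)) = Add(Add(Rational(-19, 3), 53), -100) = Add(Rational(140, 3), -100) = Rational(-160, 3)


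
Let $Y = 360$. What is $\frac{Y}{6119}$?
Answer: $\frac{360}{6119} \approx 0.058833$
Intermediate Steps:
$\frac{Y}{6119} = \frac{360}{6119}$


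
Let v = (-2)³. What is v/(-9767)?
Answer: 8/9767 ≈ 0.00081908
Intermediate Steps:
v = -8
v/(-9767) = -8/(-9767) = -8*(-1/9767) = 8/9767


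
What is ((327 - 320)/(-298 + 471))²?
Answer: 49/29929 ≈ 0.0016372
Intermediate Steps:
((327 - 320)/(-298 + 471))² = (7/173)² = 49/29929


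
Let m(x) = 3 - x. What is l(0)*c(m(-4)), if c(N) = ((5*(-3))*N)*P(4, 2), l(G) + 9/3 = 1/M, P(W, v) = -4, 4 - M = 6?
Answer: -1470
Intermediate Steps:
M = -2 (M = 4 - 1*6 = 4 - 6 = -2)
l(G) = -7/2 (l(G) = -3 + 1/(-2) = -3 - 1/2 = -7/2)
c(N) = 60*N (c(N) = ((5*(-3))*N)*(-4) = -15*N*(-4) = 60*N)
l(0)*c(m(-4)) = -210*(3 - 1*(-4)) = -210*(3 + 4) = -210*7 = -7/2*420 = -1470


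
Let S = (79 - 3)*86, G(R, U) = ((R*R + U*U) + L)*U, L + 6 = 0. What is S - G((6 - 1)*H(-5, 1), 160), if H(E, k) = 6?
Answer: -4232504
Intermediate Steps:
L = -6 (L = -6 + 0 = -6)
G(R, U) = U*(-6 + R**2 + U**2) (G(R, U) = ((R*R + U*U) - 6)*U = ((R**2 + U**2) - 6)*U = (-6 + R**2 + U**2)*U = U*(-6 + R**2 + U**2))
S = 6536 (S = 76*86 = 6536)
S - G((6 - 1)*H(-5, 1), 160) = 6536 - 160*(-6 + ((6 - 1)*6)**2 + 160**2) = 6536 - 160*(-6 + (5*6)**2 + 25600) = 6536 - 160*(-6 + 30**2 + 25600) = 6536 - 160*(-6 + 900 + 25600) = 6536 - 160*26494 = 6536 - 1*4239040 = 6536 - 4239040 = -4232504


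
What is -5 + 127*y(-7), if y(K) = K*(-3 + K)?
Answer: 8885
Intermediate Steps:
-5 + 127*y(-7) = -5 + 127*(-7*(-3 - 7)) = -5 + 127*(-7*(-10)) = -5 + 127*70 = -5 + 8890 = 8885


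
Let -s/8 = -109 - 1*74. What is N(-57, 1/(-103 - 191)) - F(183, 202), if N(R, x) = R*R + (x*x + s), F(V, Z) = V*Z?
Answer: -2787820307/86436 ≈ -32253.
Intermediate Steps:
s = 1464 (s = -8*(-109 - 1*74) = -8*(-109 - 74) = -8*(-183) = 1464)
N(R, x) = 1464 + R² + x² (N(R, x) = R*R + (x*x + 1464) = R² + (x² + 1464) = R² + (1464 + x²) = 1464 + R² + x²)
N(-57, 1/(-103 - 191)) - F(183, 202) = (1464 + (-57)² + (1/(-103 - 191))²) - 183*202 = (1464 + 3249 + (1/(-294))²) - 1*36966 = (1464 + 3249 + (-1/294)²) - 36966 = (1464 + 3249 + 1/86436) - 36966 = 407372869/86436 - 36966 = -2787820307/86436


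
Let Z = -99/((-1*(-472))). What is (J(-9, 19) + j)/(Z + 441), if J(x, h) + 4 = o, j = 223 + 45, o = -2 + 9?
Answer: 127912/208053 ≈ 0.61481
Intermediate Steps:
o = 7
j = 268
Z = -99/472 ≈ -0.20975
J(x, h) = 3 (J(x, h) = -4 + 7 = 3)
(J(-9, 19) + j)/(Z + 441) = (3 + 268)/(-99/472 + 441) = 271/(208053/472) = 271*(472/208053) = 127912/208053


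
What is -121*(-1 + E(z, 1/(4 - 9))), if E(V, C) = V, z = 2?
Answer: -121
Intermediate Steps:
-121*(-1 + E(z, 1/(4 - 9))) = -121*(-1 + 2) = -121*1 = -121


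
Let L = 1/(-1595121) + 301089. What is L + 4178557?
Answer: 7145577407165/1595121 ≈ 4.4796e+6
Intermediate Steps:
L = 480273386768/1595121 (L = -1/1595121 + 301089 = 480273386768/1595121 ≈ 3.0109e+5)
L + 4178557 = 480273386768/1595121 + 4178557 = 7145577407165/1595121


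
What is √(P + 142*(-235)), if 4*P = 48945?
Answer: I*√84535/2 ≈ 145.37*I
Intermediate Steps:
P = 48945/4 (P = (¼)*48945 = 48945/4 ≈ 12236.)
√(P + 142*(-235)) = √(48945/4 + 142*(-235)) = √(48945/4 - 33370) = √(-84535/4) = I*√84535/2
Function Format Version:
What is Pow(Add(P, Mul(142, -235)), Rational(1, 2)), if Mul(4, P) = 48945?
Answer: Mul(Rational(1, 2), I, Pow(84535, Rational(1, 2))) ≈ Mul(145.37, I)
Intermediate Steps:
P = Rational(48945, 4) (P = Mul(Rational(1, 4), 48945) = Rational(48945, 4) ≈ 12236.)
Pow(Add(P, Mul(142, -235)), Rational(1, 2)) = Pow(Add(Rational(48945, 4), Mul(142, -235)), Rational(1, 2)) = Pow(Add(Rational(48945, 4), -33370), Rational(1, 2)) = Pow(Rational(-84535, 4), Rational(1, 2)) = Mul(Rational(1, 2), I, Pow(84535, Rational(1, 2)))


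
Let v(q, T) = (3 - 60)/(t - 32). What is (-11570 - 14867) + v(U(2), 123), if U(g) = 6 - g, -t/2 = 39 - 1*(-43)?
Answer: -5181595/196 ≈ -26437.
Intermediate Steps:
t = -164 (t = -2*(39 - 1*(-43)) = -2*(39 + 43) = -2*82 = -164)
v(q, T) = 57/196 (v(q, T) = (3 - 60)/(-164 - 32) = -57/(-196) = -57*(-1/196) = 57/196)
(-11570 - 14867) + v(U(2), 123) = (-11570 - 14867) + 57/196 = -26437 + 57/196 = -5181595/196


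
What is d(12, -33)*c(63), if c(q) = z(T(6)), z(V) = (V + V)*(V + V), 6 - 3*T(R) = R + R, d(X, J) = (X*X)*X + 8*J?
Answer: 23424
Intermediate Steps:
d(X, J) = X**3 + 8*J (d(X, J) = X**2*X + 8*J = X**3 + 8*J)
T(R) = 2 - 2*R/3 (T(R) = 2 - (R + R)/3 = 2 - 2*R/3)
z(V) = 4*V**2 (z(V) = (2*V)*(2*V) = 4*V**2)
c(q) = 16 (c(q) = 4*(2 - 2/3*6)**2 = 4*(2 - 4)**2 = 4*(-2)**2 = 4*4 = 16)
d(12, -33)*c(63) = (12**3 + 8*(-33))*16 = (1728 - 264)*16 = 1464*16 = 23424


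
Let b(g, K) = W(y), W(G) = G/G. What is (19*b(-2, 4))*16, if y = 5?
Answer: 304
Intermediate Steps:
W(G) = 1
b(g, K) = 1
(19*b(-2, 4))*16 = (19*1)*16 = 19*16 = 304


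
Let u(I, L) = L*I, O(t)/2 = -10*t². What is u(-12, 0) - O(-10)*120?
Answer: 240000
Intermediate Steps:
O(t) = -20*t² (O(t) = 2*(-10*t²) = -20*t²)
u(I, L) = I*L
u(-12, 0) - O(-10)*120 = -12*0 - (-20)*(-10)²*120 = 0 - (-20)*100*120 = 0 - 1*(-2000)*120 = 0 + 2000*120 = 0 + 240000 = 240000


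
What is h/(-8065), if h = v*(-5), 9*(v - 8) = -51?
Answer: 7/4839 ≈ 0.0014466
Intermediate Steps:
v = 7/3 (v = 8 + (⅑)*(-51) = 8 - 17/3 = 7/3 ≈ 2.3333)
h = -35/3 (h = (7/3)*(-5) = -35/3 ≈ -11.667)
h/(-8065) = -35/3/(-8065) = -35/3*(-1/8065) = 7/4839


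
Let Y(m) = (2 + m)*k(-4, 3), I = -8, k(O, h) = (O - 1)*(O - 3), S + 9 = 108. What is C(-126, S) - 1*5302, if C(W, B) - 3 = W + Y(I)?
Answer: -5635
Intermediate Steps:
S = 99 (S = -9 + 108 = 99)
k(O, h) = (-1 + O)*(-3 + O)
Y(m) = 70 + 35*m (Y(m) = (2 + m)*(3 + (-4)**2 - 4*(-4)) = (2 + m)*(3 + 16 + 16) = (2 + m)*35 = 70 + 35*m)
C(W, B) = -207 + W (C(W, B) = 3 + (W + (70 + 35*(-8))) = 3 + (W + (70 - 280)) = 3 + (W - 210) = 3 + (-210 + W) = -207 + W)
C(-126, S) - 1*5302 = (-207 - 126) - 1*5302 = -333 - 5302 = -5635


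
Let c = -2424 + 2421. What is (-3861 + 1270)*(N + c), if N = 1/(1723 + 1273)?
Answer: 23285317/2996 ≈ 7772.1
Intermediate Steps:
N = 1/2996 ≈ 0.00033378
c = -3
(-3861 + 1270)*(N + c) = (-3861 + 1270)*(1/2996 - 3) = -2591*(-8987/2996) = 23285317/2996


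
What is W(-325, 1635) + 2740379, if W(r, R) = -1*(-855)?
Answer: 2741234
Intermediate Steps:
W(r, R) = 855
W(-325, 1635) + 2740379 = 855 + 2740379 = 2741234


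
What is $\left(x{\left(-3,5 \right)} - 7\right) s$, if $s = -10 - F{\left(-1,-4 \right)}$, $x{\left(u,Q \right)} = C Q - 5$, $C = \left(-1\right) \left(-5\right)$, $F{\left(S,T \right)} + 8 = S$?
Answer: $-13$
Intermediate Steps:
$F{\left(S,T \right)} = -8 + S$
$C = 5$
$x{\left(u,Q \right)} = -5 + 5 Q$ ($x{\left(u,Q \right)} = 5 Q - 5 = -5 + 5 Q$)
$s = -1$ ($s = -10 - \left(-8 - 1\right) = -10 - -9 = -10 + 9 = -1$)
$\left(x{\left(-3,5 \right)} - 7\right) s = \left(\left(-5 + 5 \cdot 5\right) - 7\right) \left(-1\right) = \left(\left(-5 + 25\right) + \left(-11 + 4\right)\right) \left(-1\right) = \left(20 - 7\right) \left(-1\right) = 13 \left(-1\right) = -13$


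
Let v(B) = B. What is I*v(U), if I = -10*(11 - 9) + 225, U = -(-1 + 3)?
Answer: -410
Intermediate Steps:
U = -2 (U = -1*2 = -2)
I = 205 (I = -10*2 + 225 = -20 + 225 = 205)
I*v(U) = 205*(-2) = -410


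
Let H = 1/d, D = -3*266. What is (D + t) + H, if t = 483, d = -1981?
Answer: -624016/1981 ≈ -315.00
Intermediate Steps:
D = -798
H = -1/1981 (H = 1/(-1981) = -1/1981 ≈ -0.00050480)
(D + t) + H = (-798 + 483) - 1/1981 = -315 - 1/1981 = -624016/1981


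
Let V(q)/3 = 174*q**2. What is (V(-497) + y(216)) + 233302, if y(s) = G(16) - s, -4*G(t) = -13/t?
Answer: 8266994189/64 ≈ 1.2917e+8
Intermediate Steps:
G(t) = 13/(4*t) (G(t) = -(-13)/(4*t) = 13/(4*t))
V(q) = 522*q**2 (V(q) = 3*(174*q**2) = 522*q**2)
y(s) = 13/64 - s (y(s) = (13/4)/16 - s = (13/4)*(1/16) - s = 13/64 - s)
(V(-497) + y(216)) + 233302 = (522*(-497)**2 + (13/64 - 1*216)) + 233302 = (522*247009 + (13/64 - 216)) + 233302 = (128938698 - 13811/64) + 233302 = 8252062861/64 + 233302 = 8266994189/64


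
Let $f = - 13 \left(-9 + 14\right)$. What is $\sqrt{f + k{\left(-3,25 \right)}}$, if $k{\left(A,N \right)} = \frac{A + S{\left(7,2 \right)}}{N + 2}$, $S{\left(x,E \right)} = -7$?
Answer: $\frac{i \sqrt{5295}}{9} \approx 8.0852 i$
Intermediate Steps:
$k{\left(A,N \right)} = \frac{-7 + A}{2 + N}$ ($k{\left(A,N \right)} = \frac{A - 7}{N + 2} = \frac{-7 + A}{2 + N}$)
$f = -65$ ($f = \left(-13\right) 5 = -65$)
$\sqrt{f + k{\left(-3,25 \right)}} = \sqrt{-65 + \frac{-7 - 3}{2 + 25}} = \sqrt{-65 + \frac{1}{27} \left(-10\right)} = \sqrt{-65 - \frac{10}{27}} = \sqrt{- \frac{1765}{27}} = \frac{i \sqrt{5295}}{9}$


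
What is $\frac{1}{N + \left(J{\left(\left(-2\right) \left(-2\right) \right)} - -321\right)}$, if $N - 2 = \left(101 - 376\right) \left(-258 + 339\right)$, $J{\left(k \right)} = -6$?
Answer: $- \frac{1}{21958} \approx -4.5541 \cdot 10^{-5}$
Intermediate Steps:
$N = -22273$ ($N = 2 + \left(101 - 376\right) \left(-258 + 339\right) = 2 - 22275 = -22273$)
$\frac{1}{N + \left(J{\left(\left(-2\right) \left(-2\right) \right)} - -321\right)} = \frac{1}{-22273 - -315} = \frac{1}{-22273 + \left(-6 + 321\right)} = \frac{1}{-22273 + 315} = \frac{1}{-21958} = - \frac{1}{21958}$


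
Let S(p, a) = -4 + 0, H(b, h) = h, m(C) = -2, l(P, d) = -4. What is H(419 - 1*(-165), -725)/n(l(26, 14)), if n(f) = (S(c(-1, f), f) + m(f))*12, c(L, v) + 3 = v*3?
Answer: 725/72 ≈ 10.069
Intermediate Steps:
c(L, v) = -3 + 3*v (c(L, v) = -3 + v*3 = -3 + 3*v)
S(p, a) = -4
n(f) = -72 (n(f) = (-4 - 2)*12 = -6*12 = -72)
H(419 - 1*(-165), -725)/n(l(26, 14)) = -725/(-72) = -725*(-1/72) = 725/72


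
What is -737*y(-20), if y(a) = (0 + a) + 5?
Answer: 11055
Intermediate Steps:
y(a) = 5 + a (y(a) = a + 5 = 5 + a)
-737*y(-20) = -737*(5 - 20) = -737*(-15) = 11055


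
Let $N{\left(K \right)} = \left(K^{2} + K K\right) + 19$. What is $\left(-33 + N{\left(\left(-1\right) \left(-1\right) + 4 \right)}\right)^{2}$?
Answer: $1296$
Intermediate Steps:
$N{\left(K \right)} = 19 + 2 K^{2}$ ($N{\left(K \right)} = \left(K^{2} + K^{2}\right) + 19 = 2 K^{2} + 19 = 19 + 2 K^{2}$)
$\left(-33 + N{\left(\left(-1\right) \left(-1\right) + 4 \right)}\right)^{2} = \left(-33 + \left(19 + 2 \left(\left(-1\right) \left(-1\right) + 4\right)^{2}\right)\right)^{2} = \left(-33 + \left(19 + 2 \left(1 + 4\right)^{2}\right)\right)^{2} = \left(-33 + \left(19 + 2 \cdot 5^{2}\right)\right)^{2} = \left(-33 + \left(19 + 2 \cdot 25\right)\right)^{2} = \left(-33 + \left(19 + 50\right)\right)^{2} = \left(-33 + 69\right)^{2} = 36^{2} = 1296$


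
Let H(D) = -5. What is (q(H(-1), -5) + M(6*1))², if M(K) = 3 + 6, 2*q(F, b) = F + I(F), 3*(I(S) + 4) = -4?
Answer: 529/36 ≈ 14.694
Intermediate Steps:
I(S) = -16/3 (I(S) = -4 + (⅓)*(-4) = -4 - 4/3 = -16/3)
q(F, b) = -8/3 + F/2 (q(F, b) = (F - 16/3)/2 = (-16/3 + F)/2 = -8/3 + F/2)
M(K) = 9
(q(H(-1), -5) + M(6*1))² = ((-8/3 + (½)*(-5)) + 9)² = ((-8/3 - 5/2) + 9)² = (-31/6 + 9)² = (23/6)² = 529/36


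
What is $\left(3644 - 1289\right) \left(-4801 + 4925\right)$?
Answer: $292020$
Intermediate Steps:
$\left(3644 - 1289\right) \left(-4801 + 4925\right) = 2355 \cdot 124 = 292020$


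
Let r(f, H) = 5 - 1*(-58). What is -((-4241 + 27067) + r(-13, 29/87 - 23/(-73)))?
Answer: -22889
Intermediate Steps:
r(f, H) = 63 (r(f, H) = 5 + 58 = 63)
-((-4241 + 27067) + r(-13, 29/87 - 23/(-73))) = -((-4241 + 27067) + 63) = -(22826 + 63) = -1*22889 = -22889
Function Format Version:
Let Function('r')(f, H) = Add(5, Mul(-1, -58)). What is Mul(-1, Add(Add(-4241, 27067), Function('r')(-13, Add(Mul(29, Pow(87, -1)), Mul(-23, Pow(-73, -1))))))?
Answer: -22889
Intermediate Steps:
Function('r')(f, H) = 63 (Function('r')(f, H) = Add(5, 58) = 63)
Mul(-1, Add(Add(-4241, 27067), Function('r')(-13, Add(Mul(29, Pow(87, -1)), Mul(-23, Pow(-73, -1)))))) = Mul(-1, Add(Add(-4241, 27067), 63)) = Mul(-1, Add(22826, 63)) = Mul(-1, 22889) = -22889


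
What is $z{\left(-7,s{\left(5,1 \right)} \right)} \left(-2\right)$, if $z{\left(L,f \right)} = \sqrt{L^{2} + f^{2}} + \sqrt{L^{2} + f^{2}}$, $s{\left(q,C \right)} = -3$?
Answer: $- 4 \sqrt{58} \approx -30.463$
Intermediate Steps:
$z{\left(L,f \right)} = 2 \sqrt{L^{2} + f^{2}}$
$z{\left(-7,s{\left(5,1 \right)} \right)} \left(-2\right) = 2 \sqrt{\left(-7\right)^{2} + \left(-3\right)^{2}} \left(-2\right) = 2 \sqrt{49 + 9} \left(-2\right) = 2 \sqrt{58} \left(-2\right) = - 4 \sqrt{58}$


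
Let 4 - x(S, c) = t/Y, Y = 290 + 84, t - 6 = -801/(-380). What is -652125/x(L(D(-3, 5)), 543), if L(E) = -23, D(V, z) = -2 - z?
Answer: -92680005000/565399 ≈ -1.6392e+5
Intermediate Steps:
t = 3081/380 (t = 6 - 801/(-380) = 6 - 801*(-1/380) = 6 + 801/380 = 3081/380 ≈ 8.1079)
Y = 374
x(S, c) = 565399/142120 (x(S, c) = 4 - 3081/(380*374) = 4 - 1*3081/142120 = 4 - 3081/142120 = 565399/142120)
-652125/x(L(D(-3, 5)), 543) = -652125/565399/142120 = -652125*142120/565399 = -92680005000/565399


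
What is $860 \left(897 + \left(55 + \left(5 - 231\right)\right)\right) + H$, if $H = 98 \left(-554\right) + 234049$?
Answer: $804117$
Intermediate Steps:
$H = 179757$ ($H = -54292 + 234049 = 179757$)
$860 \left(897 + \left(55 + \left(5 - 231\right)\right)\right) + H = 860 \left(897 + \left(55 + \left(5 - 231\right)\right)\right) + 179757 = 860 \left(897 + \left(55 - 226\right)\right) + 179757 = 860 \left(897 - 171\right) + 179757 = 860 \cdot 726 + 179757 = 624360 + 179757 = 804117$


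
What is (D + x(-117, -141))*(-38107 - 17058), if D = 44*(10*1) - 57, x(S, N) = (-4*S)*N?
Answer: 3619099825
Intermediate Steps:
x(S, N) = -4*N*S
D = 383 (D = 44*10 - 57 = 440 - 57 = 383)
(D + x(-117, -141))*(-38107 - 17058) = (383 - 4*(-141)*(-117))*(-38107 - 17058) = (383 - 65988)*(-55165) = -65605*(-55165) = 3619099825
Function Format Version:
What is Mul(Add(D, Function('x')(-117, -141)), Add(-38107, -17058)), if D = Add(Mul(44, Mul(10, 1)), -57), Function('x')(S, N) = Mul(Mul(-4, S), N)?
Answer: 3619099825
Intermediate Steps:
Function('x')(S, N) = Mul(-4, N, S)
D = 383 (D = Add(Mul(44, 10), -57) = Add(440, -57) = 383)
Mul(Add(D, Function('x')(-117, -141)), Add(-38107, -17058)) = Mul(Add(383, Mul(-4, -141, -117)), Add(-38107, -17058)) = Mul(Add(383, -65988), -55165) = Mul(-65605, -55165) = 3619099825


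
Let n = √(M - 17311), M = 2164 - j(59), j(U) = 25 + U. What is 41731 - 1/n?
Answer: 41731 + I*√15231/15231 ≈ 41731.0 + 0.0081028*I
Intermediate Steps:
M = 2080 (M = 2164 - (25 + 59) = 2164 - 1*84 = 2164 - 84 = 2080)
n = I*√15231 (n = √(2080 - 17311) = √(-15231) = I*√15231 ≈ 123.41*I)
41731 - 1/n = 41731 - 1/(I*√15231) = 41731 - (-1)*I*√15231/15231 = 41731 + I*√15231/15231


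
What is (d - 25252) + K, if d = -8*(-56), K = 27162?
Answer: 2358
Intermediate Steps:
d = 448
(d - 25252) + K = (448 - 25252) + 27162 = -24804 + 27162 = 2358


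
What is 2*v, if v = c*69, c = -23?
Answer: -3174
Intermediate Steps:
v = -1587 (v = -23*69 = -1587)
2*v = 2*(-1587) = -3174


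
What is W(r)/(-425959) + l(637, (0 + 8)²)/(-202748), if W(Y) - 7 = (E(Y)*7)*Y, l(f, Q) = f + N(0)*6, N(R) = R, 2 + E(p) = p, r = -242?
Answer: -923909917/949036652 ≈ -0.97352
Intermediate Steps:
E(p) = -2 + p
l(f, Q) = f (l(f, Q) = f + 0*6 = f + 0 = f)
W(Y) = 7 + Y*(-14 + 7*Y) (W(Y) = 7 + ((-2 + Y)*7)*Y = 7 + (-14 + 7*Y)*Y = 7 + Y*(-14 + 7*Y))
W(r)/(-425959) + l(637, (0 + 8)²)/(-202748) = (7 + 7*(-242)*(-2 - 242))/(-425959) + 637/(-202748) = (7 + 7*(-242)*(-244))*(-1/425959) + 637*(-1/202748) = (7 + 413336)*(-1/425959) - 7/2228 = 413343*(-1/425959) - 7/2228 = -413343/425959 - 7/2228 = -923909917/949036652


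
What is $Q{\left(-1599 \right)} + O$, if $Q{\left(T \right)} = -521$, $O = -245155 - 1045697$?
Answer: $-1291373$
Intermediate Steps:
$O = -1290852$
$Q{\left(-1599 \right)} + O = -521 - 1290852 = -1291373$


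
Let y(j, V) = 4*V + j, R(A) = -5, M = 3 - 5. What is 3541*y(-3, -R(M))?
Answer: 60197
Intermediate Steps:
M = -2
y(j, V) = j + 4*V
3541*y(-3, -R(M)) = 3541*(-3 + 4*(-1*(-5))) = 3541*(-3 + 4*5) = 3541*(-3 + 20) = 3541*17 = 60197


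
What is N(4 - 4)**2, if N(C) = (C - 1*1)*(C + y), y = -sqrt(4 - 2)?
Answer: 2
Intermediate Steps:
y = -sqrt(2) ≈ -1.4142
N(C) = (-1 + C)*(C - sqrt(2)) (N(C) = (C - 1*1)*(C - sqrt(2)) = (C - 1)*(C - sqrt(2)) = (-1 + C)*(C - sqrt(2)))
N(4 - 4)**2 = (sqrt(2) + (4 - 4)**2 - (4 - 4) - (4 - 4)*sqrt(2))**2 = (sqrt(2) + 0**2 - 1*0 - 1*0*sqrt(2))**2 = (sqrt(2) + 0 + 0 + 0)**2 = (sqrt(2))**2 = 2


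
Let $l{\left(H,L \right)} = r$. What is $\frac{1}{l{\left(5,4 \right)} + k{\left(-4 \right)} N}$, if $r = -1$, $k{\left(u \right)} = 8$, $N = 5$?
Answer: $\frac{1}{39} \approx 0.025641$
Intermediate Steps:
$l{\left(H,L \right)} = -1$
$\frac{1}{l{\left(5,4 \right)} + k{\left(-4 \right)} N} = \frac{1}{-1 + 8 \cdot 5} = \frac{1}{-1 + 40} = \frac{1}{39}$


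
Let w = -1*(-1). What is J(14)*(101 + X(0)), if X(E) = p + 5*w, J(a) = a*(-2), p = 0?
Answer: -2968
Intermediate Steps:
w = 1
J(a) = -2*a
X(E) = 5 (X(E) = 0 + 5*1 = 0 + 5 = 5)
J(14)*(101 + X(0)) = (-2*14)*(101 + 5) = -28*106 = -2968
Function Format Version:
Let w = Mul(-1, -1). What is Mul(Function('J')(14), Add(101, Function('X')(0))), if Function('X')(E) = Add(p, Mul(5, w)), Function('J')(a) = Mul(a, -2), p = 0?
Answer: -2968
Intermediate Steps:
w = 1
Function('J')(a) = Mul(-2, a)
Function('X')(E) = 5 (Function('X')(E) = Add(0, Mul(5, 1)) = Add(0, 5) = 5)
Mul(Function('J')(14), Add(101, Function('X')(0))) = Mul(Mul(-2, 14), Add(101, 5)) = Mul(-28, 106) = -2968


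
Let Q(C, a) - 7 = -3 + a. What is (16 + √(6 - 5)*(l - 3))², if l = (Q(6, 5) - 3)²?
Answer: 2401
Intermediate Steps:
Q(C, a) = 4 + a (Q(C, a) = 7 + (-3 + a) = 4 + a)
l = 36 (l = ((4 + 5) - 3)² = (9 - 3)² = 6² = 36)
(16 + √(6 - 5)*(l - 3))² = (16 + √(6 - 5)*(36 - 3))² = (16 + √1*33)² = (16 + 1*33)² = (16 + 33)² = 49² = 2401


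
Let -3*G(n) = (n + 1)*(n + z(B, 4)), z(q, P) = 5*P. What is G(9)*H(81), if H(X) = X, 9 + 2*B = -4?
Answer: -7830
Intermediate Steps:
B = -13/2 (B = -9/2 + (½)*(-4) = -9/2 - 2 = -13/2 ≈ -6.5000)
G(n) = -(1 + n)*(20 + n)/3 (G(n) = -(n + 1)*(n + 5*4)/3 = -(1 + n)*(n + 20)/3 = -(1 + n)*(20 + n)/3)
G(9)*H(81) = (-20/3 - 7*9 - ⅓*9²)*81 = (-20/3 - 63 - ⅓*81)*81 = (-20/3 - 63 - 27)*81 = -290/3*81 = -7830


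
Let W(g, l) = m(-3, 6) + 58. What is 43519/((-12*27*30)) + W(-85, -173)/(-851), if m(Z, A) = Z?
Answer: -37569269/8271720 ≈ -4.5419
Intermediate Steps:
W(g, l) = 55 (W(g, l) = -3 + 58 = 55)
43519/((-12*27*30)) + W(-85, -173)/(-851) = 43519/((-12*27*30)) + 55/(-851) = 43519/((-324*30)) + 55*(-1/851) = 43519/(-9720) - 55/851 = 43519*(-1/9720) - 55/851 = -43519/9720 - 55/851 = -37569269/8271720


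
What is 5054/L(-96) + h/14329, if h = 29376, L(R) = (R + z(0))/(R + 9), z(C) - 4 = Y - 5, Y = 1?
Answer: 1050542123/229264 ≈ 4582.2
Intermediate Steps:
z(C) = 0 (z(C) = 4 + (1 - 5) = 4 - 4 = 0)
L(R) = R/(9 + R) (L(R) = (R + 0)/(R + 9) = R/(9 + R))
5054/L(-96) + h/14329 = 5054/((-96/(9 - 96))) + 29376/14329 = 5054/((-96/(-87))) + 29376*(1/14329) = 5054/((-96*(-1/87))) + 29376/14329 = 5054/(32/29) + 29376/14329 = 5054*(29/32) + 29376/14329 = 73283/16 + 29376/14329 = 1050542123/229264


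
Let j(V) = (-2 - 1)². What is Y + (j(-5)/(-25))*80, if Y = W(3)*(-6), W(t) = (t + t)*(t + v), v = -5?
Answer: 216/5 ≈ 43.200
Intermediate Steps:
j(V) = 9 (j(V) = (-3)² = 9)
W(t) = 2*t*(-5 + t) (W(t) = (t + t)*(t - 5) = (2*t)*(-5 + t) = 2*t*(-5 + t))
Y = 72 (Y = (2*3*(-5 + 3))*(-6) = (2*3*(-2))*(-6) = -12*(-6) = 72)
Y + (j(-5)/(-25))*80 = 72 + (9/(-25))*80 = 72 + (9*(-1/25))*80 = 72 - 9/25*80 = 72 - 144/5 = 216/5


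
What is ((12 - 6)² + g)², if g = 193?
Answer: 52441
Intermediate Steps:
((12 - 6)² + g)² = ((12 - 6)² + 193)² = (6² + 193)² = (36 + 193)² = 229² = 52441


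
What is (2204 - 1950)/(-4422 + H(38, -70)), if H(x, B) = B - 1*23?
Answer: -254/4515 ≈ -0.056257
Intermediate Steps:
H(x, B) = -23 + B (H(x, B) = B - 23 = -23 + B)
(2204 - 1950)/(-4422 + H(38, -70)) = (2204 - 1950)/(-4422 + (-23 - 70)) = 254/(-4422 - 93) = 254/(-4515) = 254*(-1/4515) = -254/4515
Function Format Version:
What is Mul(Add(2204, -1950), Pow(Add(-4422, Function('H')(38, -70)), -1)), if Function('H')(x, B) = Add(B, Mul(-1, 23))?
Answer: Rational(-254, 4515) ≈ -0.056257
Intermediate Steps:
Function('H')(x, B) = Add(-23, B) (Function('H')(x, B) = Add(B, -23) = Add(-23, B))
Mul(Add(2204, -1950), Pow(Add(-4422, Function('H')(38, -70)), -1)) = Mul(Add(2204, -1950), Pow(Add(-4422, Add(-23, -70)), -1)) = Mul(254, Pow(Add(-4422, -93), -1)) = Mul(254, Pow(-4515, -1)) = Mul(254, Rational(-1, 4515)) = Rational(-254, 4515)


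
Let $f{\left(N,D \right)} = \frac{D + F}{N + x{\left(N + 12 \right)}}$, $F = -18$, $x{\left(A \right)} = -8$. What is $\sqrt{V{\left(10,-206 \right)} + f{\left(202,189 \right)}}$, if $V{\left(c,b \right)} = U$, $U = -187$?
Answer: $\frac{i \sqrt{7004758}}{194} \approx 13.643 i$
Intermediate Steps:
$V{\left(c,b \right)} = -187$
$f{\left(N,D \right)} = \frac{-18 + D}{-8 + N}$ ($f{\left(N,D \right)} = \frac{D - 18}{N - 8} = \frac{-18 + D}{-8 + N}$)
$\sqrt{V{\left(10,-206 \right)} + f{\left(202,189 \right)}} = \sqrt{-187 + \frac{-18 + 189}{-8 + 202}} = \sqrt{-187 + \frac{1}{194} \cdot 171} = \sqrt{-187 + \frac{171}{194}} = \sqrt{- \frac{36107}{194}} = \frac{i \sqrt{7004758}}{194}$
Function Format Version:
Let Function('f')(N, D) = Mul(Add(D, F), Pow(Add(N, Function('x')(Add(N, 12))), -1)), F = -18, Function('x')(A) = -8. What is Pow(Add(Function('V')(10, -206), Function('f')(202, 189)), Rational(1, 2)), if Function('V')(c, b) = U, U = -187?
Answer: Mul(Rational(1, 194), I, Pow(7004758, Rational(1, 2))) ≈ Mul(13.643, I)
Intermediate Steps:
Function('V')(c, b) = -187
Function('f')(N, D) = Mul(Pow(Add(-8, N), -1), Add(-18, D)) (Function('f')(N, D) = Mul(Add(D, -18), Pow(Add(N, -8), -1)) = Mul(Add(-18, D), Pow(Add(-8, N), -1)) = Mul(Pow(Add(-8, N), -1), Add(-18, D)))
Pow(Add(Function('V')(10, -206), Function('f')(202, 189)), Rational(1, 2)) = Pow(Add(-187, Mul(Pow(Add(-8, 202), -1), Add(-18, 189))), Rational(1, 2)) = Pow(Add(-187, Mul(Pow(194, -1), 171)), Rational(1, 2)) = Pow(Add(-187, Mul(Rational(1, 194), 171)), Rational(1, 2)) = Pow(Add(-187, Rational(171, 194)), Rational(1, 2)) = Pow(Rational(-36107, 194), Rational(1, 2)) = Mul(Rational(1, 194), I, Pow(7004758, Rational(1, 2)))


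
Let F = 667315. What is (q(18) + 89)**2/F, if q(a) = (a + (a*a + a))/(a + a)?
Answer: 81/5515 ≈ 0.014687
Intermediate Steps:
q(a) = (a**2 + 2*a)/(2*a) (q(a) = (a + (a**2 + a))/((2*a)) = (a + (a + a**2))*(1/(2*a)) = (a**2 + 2*a)*(1/(2*a)) = (a**2 + 2*a)/(2*a))
(q(18) + 89)**2/F = ((1 + (1/2)*18) + 89)**2/667315 = ((1 + 9) + 89)**2*(1/667315) = (10 + 89)**2*(1/667315) = 99**2*(1/667315) = 9801*(1/667315) = 81/5515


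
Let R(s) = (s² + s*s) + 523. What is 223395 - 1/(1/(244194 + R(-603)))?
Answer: -748540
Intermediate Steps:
R(s) = 523 + 2*s² (R(s) = (s² + s²) + 523 = 2*s² + 523 = 523 + 2*s²)
223395 - 1/(1/(244194 + R(-603))) = 223395 - 1/(1/(244194 + (523 + 2*(-603)²))) = 223395 - 1/(1/(244194 + (523 + 2*363609))) = 223395 - 1/(1/(244194 + (523 + 727218))) = 223395 - 1/(1/(244194 + 727741)) = 223395 - 1/(1/971935) = 223395 - 1/1/971935 = 223395 - 1*971935 = 223395 - 971935 = -748540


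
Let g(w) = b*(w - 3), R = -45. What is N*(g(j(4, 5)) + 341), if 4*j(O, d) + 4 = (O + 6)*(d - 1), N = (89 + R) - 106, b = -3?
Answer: -20026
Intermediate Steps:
N = -62 (N = (89 - 45) - 106 = 44 - 106 = -62)
j(O, d) = -1 + (-1 + d)*(6 + O)/4 (j(O, d) = -1 + ((O + 6)*(d - 1))/4 = -1 + ((6 + O)*(-1 + d))/4 = -1 + ((-1 + d)*(6 + O))/4 = -1 + (-1 + d)*(6 + O)/4)
g(w) = 9 - 3*w (g(w) = -3*(w - 3) = -3*(-3 + w) = 9 - 3*w)
N*(g(j(4, 5)) + 341) = -62*((9 - 3*(-5/2 - ¼*4 + (3/2)*5 + (¼)*4*5)) + 341) = -62*((9 - 3*(-5/2 - 1 + 15/2 + 5)) + 341) = -62*((9 - 3*9) + 341) = -62*((9 - 27) + 341) = -62*(-18 + 341) = -62*323 = -20026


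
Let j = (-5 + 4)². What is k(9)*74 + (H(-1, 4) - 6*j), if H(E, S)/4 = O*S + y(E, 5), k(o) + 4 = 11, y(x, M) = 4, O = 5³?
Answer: 2528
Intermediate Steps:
O = 125
j = 1 (j = (-1)² = 1)
k(o) = 7 (k(o) = -4 + 11 = 7)
H(E, S) = 16 + 500*S (H(E, S) = 4*(125*S + 4) = 4*(4 + 125*S) = 16 + 500*S)
k(9)*74 + (H(-1, 4) - 6*j) = 7*74 + ((16 + 500*4) - 6*1) = 518 + ((16 + 2000) - 6) = 518 + (2016 - 6) = 518 + 2010 = 2528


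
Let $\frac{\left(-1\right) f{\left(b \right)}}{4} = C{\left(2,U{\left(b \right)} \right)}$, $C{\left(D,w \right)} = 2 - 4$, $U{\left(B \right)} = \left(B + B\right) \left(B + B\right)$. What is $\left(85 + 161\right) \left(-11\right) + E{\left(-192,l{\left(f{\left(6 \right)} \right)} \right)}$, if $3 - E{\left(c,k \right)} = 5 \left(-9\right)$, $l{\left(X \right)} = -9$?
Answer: $-2658$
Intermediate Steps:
$U{\left(B \right)} = 4 B^{2}$ ($U{\left(B \right)} = 2 B 2 B = 4 B^{2}$)
$C{\left(D,w \right)} = -2$ ($C{\left(D,w \right)} = 2 - 4 = -2$)
$f{\left(b \right)} = 8$ ($f{\left(b \right)} = \left(-4\right) \left(-2\right) = 8$)
$E{\left(c,k \right)} = 48$ ($E{\left(c,k \right)} = 3 - 5 \left(-9\right) = 3 - -45 = 3 + 45 = 48$)
$\left(85 + 161\right) \left(-11\right) + E{\left(-192,l{\left(f{\left(6 \right)} \right)} \right)} = \left(85 + 161\right) \left(-11\right) + 48 = 246 \left(-11\right) + 48 = -2706 + 48 = -2658$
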